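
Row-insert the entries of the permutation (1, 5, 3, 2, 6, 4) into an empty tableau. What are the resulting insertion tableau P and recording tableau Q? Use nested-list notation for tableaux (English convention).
Insert each entry of the permutation into P by Schensted row insertion, recording in Q the position of each new cell.

Insert 1: appended to row 1. P = [[1]].
Insert 5: appended to row 1. P = [[1, 5]].
Insert 3: 3 bumps 5 from row 1; 5 starts row 2. P = [[1, 3], [5]].
Insert 2: 2 bumps 3 from row 1; 3 bumps 5 from row 2; 5 starts row 3. P = [[1, 2], [3], [5]].
Insert 6: appended to row 1. P = [[1, 2, 6], [3], [5]].
Insert 4: 4 bumps 6 from row 1; 6 appends to row 2. P = [[1, 2, 4], [3, 6], [5]].

So P = [[1, 2, 4], [3, 6], [5]], Q = [[1, 2, 5], [3, 6], [4]].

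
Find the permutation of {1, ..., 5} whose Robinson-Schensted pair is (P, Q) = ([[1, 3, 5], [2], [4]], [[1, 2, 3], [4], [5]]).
Reverse the RSK construction: for i from n down to 1, find the cell of Q containing i, remove the entry at that cell from P, and reverse-bump it up through P; the value ejected from row 1 is w(i).

Step i=5: Q has 5 at row 3, column 1; remove 4 from row 3 of P and reverse-bump: 4 enters row 2 and ejects 2; 2 enters row 1 and ejects 1. So w(5) = 1. P is now [[2, 3, 5], [4]].
Step i=4: Q has 4 at row 2, column 1; remove 4 from row 2 of P and reverse-bump: 4 enters row 1 and ejects 3. So w(4) = 3. P is now [[2, 4, 5]].
Step i=3: Q has 3 at row 1, column 3; remove that cell from P, ejecting 5. So w(3) = 5. P is now [[2, 4]].
Step i=2: Q has 2 at row 1, column 2; remove that cell from P, ejecting 4. So w(2) = 4. P is now [[2]].
Step i=1: Q has 1 at row 1, column 1; remove that cell from P, ejecting 2. So w(1) = 2. P is now [].

So w = 2 4 5 3 1.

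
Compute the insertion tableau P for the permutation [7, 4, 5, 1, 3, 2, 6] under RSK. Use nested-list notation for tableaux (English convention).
P = [[1, 2, 6], [3, 5], [4], [7]]

Insert 7: appended to row 1. P = [[7]].
Insert 4: 4 bumps 7 from row 1; 7 starts row 2. P = [[4], [7]].
Insert 5: appended to row 1. P = [[4, 5], [7]].
Insert 1: 1 bumps 4 from row 1; 4 bumps 7 from row 2; 7 starts row 3. P = [[1, 5], [4], [7]].
Insert 3: 3 bumps 5 from row 1; 5 appends to row 2. P = [[1, 3], [4, 5], [7]].
Insert 2: 2 bumps 3 from row 1; 3 bumps 4 from row 2; 4 bumps 7 from row 3; 7 starts row 4. P = [[1, 2], [3, 5], [4], [7]].
Insert 6: appended to row 1. P = [[1, 2, 6], [3, 5], [4], [7]].

So P = [[1, 2, 6], [3, 5], [4], [7]].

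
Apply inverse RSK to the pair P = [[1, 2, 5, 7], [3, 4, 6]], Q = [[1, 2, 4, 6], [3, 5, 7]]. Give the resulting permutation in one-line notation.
3 4 1 6 2 7 5

Reverse the RSK construction: for i from n down to 1, find the cell of Q containing i, remove the entry at that cell from P, and reverse-bump it up through P; the value ejected from row 1 is w(i).

Step i=7: Q has 7 at row 2, column 3; remove 6 from row 2 of P and reverse-bump: 6 enters row 1 and ejects 5. So w(7) = 5. P is now [[1, 2, 6, 7], [3, 4]].
Step i=6: Q has 6 at row 1, column 4; remove that cell from P, ejecting 7. So w(6) = 7. P is now [[1, 2, 6], [3, 4]].
Step i=5: Q has 5 at row 2, column 2; remove 4 from row 2 of P and reverse-bump: 4 enters row 1 and ejects 2. So w(5) = 2. P is now [[1, 4, 6], [3]].
Step i=4: Q has 4 at row 1, column 3; remove that cell from P, ejecting 6. So w(4) = 6. P is now [[1, 4], [3]].
Step i=3: Q has 3 at row 2, column 1; remove 3 from row 2 of P and reverse-bump: 3 enters row 1 and ejects 1. So w(3) = 1. P is now [[3, 4]].
Step i=2: Q has 2 at row 1, column 2; remove that cell from P, ejecting 4. So w(2) = 4. P is now [[3]].
Step i=1: Q has 1 at row 1, column 1; remove that cell from P, ejecting 3. So w(1) = 3. P is now [].

So w = 3 4 1 6 2 7 5.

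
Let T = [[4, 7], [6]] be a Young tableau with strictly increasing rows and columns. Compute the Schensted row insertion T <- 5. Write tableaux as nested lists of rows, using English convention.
In row 1, 5 replaces 7 (the leftmost entry greater than 5); 7 is bumped to row 2. 7 is appended to row 2. The new tableau is [[4, 5], [6, 7]].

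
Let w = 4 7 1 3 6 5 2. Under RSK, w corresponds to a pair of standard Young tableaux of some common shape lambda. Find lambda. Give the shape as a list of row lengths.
[3, 2, 1, 1]

Row-insert each entry into an empty tableau.

After inserting 4: P = [[4]].
After inserting 7: P = [[4, 7]].
After inserting 1: P = [[1, 7], [4]].
After inserting 3: P = [[1, 3], [4, 7]].
After inserting 6: P = [[1, 3, 6], [4, 7]].
After inserting 5: P = [[1, 3, 5], [4, 6], [7]].
After inserting 2: P = [[1, 2, 5], [3, 6], [4], [7]].

The final insertion tableau P = [[1, 2, 5], [3, 6], [4], [7]] has shape [3, 2, 1, 1].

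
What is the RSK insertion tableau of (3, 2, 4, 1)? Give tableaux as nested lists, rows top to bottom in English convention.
P = [[1, 4], [2], [3]]

Insert 3: appended to row 1. P = [[3]].
Insert 2: 2 bumps 3 from row 1; 3 starts row 2. P = [[2], [3]].
Insert 4: appended to row 1. P = [[2, 4], [3]].
Insert 1: 1 bumps 2 from row 1; 2 bumps 3 from row 2; 3 starts row 3. P = [[1, 4], [2], [3]].

So P = [[1, 4], [2], [3]].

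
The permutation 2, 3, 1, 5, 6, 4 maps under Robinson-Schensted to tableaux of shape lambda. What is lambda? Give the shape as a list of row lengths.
Row-insert each entry into an empty tableau.

After inserting 2: P = [[2]].
After inserting 3: P = [[2, 3]].
After inserting 1: P = [[1, 3], [2]].
After inserting 5: P = [[1, 3, 5], [2]].
After inserting 6: P = [[1, 3, 5, 6], [2]].
After inserting 4: P = [[1, 3, 4, 6], [2, 5]].

The final insertion tableau P = [[1, 3, 4, 6], [2, 5]] has shape [4, 2].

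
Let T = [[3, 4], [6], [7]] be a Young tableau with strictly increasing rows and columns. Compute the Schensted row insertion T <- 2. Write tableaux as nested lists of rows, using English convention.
[[2, 4], [3], [6], [7]]

In row 1, 2 replaces 3 (the leftmost entry greater than 2); 3 is bumped to row 2. In row 2, 3 replaces 6 (the leftmost entry greater than 3); 6 is bumped to row 3. In row 3, 6 replaces 7 (the leftmost entry greater than 6); 7 is bumped to row 4. 7 starts a new row 4. The new tableau is [[2, 4], [3], [6], [7]].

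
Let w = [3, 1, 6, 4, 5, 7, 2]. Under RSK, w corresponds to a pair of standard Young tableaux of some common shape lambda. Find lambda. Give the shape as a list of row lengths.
Row-insert each entry into an empty tableau.

After inserting 3: P = [[3]].
After inserting 1: P = [[1], [3]].
After inserting 6: P = [[1, 6], [3]].
After inserting 4: P = [[1, 4], [3, 6]].
After inserting 5: P = [[1, 4, 5], [3, 6]].
After inserting 7: P = [[1, 4, 5, 7], [3, 6]].
After inserting 2: P = [[1, 2, 5, 7], [3, 4], [6]].

The final insertion tableau P = [[1, 2, 5, 7], [3, 4], [6]] has shape [4, 2, 1].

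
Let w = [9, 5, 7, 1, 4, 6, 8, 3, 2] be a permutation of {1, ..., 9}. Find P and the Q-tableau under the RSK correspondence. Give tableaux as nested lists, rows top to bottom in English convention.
P = [[1, 2, 6, 8], [3, 7], [4], [5], [9]], Q = [[1, 3, 6, 7], [2, 5], [4], [8], [9]]

Insert each entry of the permutation into P by Schensted row insertion, recording in Q the position of each new cell.

Insert 9: appended to row 1. P = [[9]], Q = [[1]].
Insert 5: 5 bumps 9 from row 1; 9 starts row 2. P = [[5], [9]], Q = [[1], [2]].
Insert 7: appended to row 1. P = [[5, 7], [9]], Q = [[1, 3], [2]].
Insert 1: 1 bumps 5 from row 1; 5 bumps 9 from row 2; 9 starts row 3. P = [[1, 7], [5], [9]], Q = [[1, 3], [2], [4]].
Insert 4: 4 bumps 7 from row 1; 7 appends to row 2. P = [[1, 4], [5, 7], [9]], Q = [[1, 3], [2, 5], [4]].
Insert 6: appended to row 1. P = [[1, 4, 6], [5, 7], [9]], Q = [[1, 3, 6], [2, 5], [4]].
Insert 8: appended to row 1. P = [[1, 4, 6, 8], [5, 7], [9]], Q = [[1, 3, 6, 7], [2, 5], [4]].
Insert 3: 3 bumps 4 from row 1; 4 bumps 5 from row 2; 5 bumps 9 from row 3; 9 starts row 4. P = [[1, 3, 6, 8], [4, 7], [5], [9]], Q = [[1, 3, 6, 7], [2, 5], [4], [8]].
Insert 2: 2 bumps 3 from row 1; 3 bumps 4 from row 2; 4 bumps 5 from row 3; 5 bumps 9 from row 4; 9 starts row 5. P = [[1, 2, 6, 8], [3, 7], [4], [5], [9]], Q = [[1, 3, 6, 7], [2, 5], [4], [8], [9]].

So P = [[1, 2, 6, 8], [3, 7], [4], [5], [9]], Q = [[1, 3, 6, 7], [2, 5], [4], [8], [9]].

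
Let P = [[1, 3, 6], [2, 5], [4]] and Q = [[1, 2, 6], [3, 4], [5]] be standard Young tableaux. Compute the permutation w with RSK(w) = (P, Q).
4 5 2 3 1 6

Reverse the RSK construction: for i from n down to 1, find the cell of Q containing i, remove the entry at that cell from P, and reverse-bump it up through P; the value ejected from row 1 is w(i).

Step i=6: Q has 6 at row 1, column 3; remove that cell from P, ejecting 6. So w(6) = 6. P is now [[1, 3], [2, 5], [4]].
Step i=5: Q has 5 at row 3, column 1; remove 4 from row 3 of P and reverse-bump: 4 enters row 2 and ejects 2; 2 enters row 1 and ejects 1. So w(5) = 1. P is now [[2, 3], [4, 5]].
Step i=4: Q has 4 at row 2, column 2; remove 5 from row 2 of P and reverse-bump: 5 enters row 1 and ejects 3. So w(4) = 3. P is now [[2, 5], [4]].
Step i=3: Q has 3 at row 2, column 1; remove 4 from row 2 of P and reverse-bump: 4 enters row 1 and ejects 2. So w(3) = 2. P is now [[4, 5]].
Step i=2: Q has 2 at row 1, column 2; remove that cell from P, ejecting 5. So w(2) = 5. P is now [[4]].
Step i=1: Q has 1 at row 1, column 1; remove that cell from P, ejecting 4. So w(1) = 4. P is now [].

So w = 4 5 2 3 1 6.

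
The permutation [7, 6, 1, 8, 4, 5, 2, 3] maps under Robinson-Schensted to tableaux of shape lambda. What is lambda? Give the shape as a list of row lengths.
[3, 2, 2, 1]

Row-insert each entry into an empty tableau.

After inserting 7: P = [[7]].
After inserting 6: P = [[6], [7]].
After inserting 1: P = [[1], [6], [7]].
After inserting 8: P = [[1, 8], [6], [7]].
After inserting 4: P = [[1, 4], [6, 8], [7]].
After inserting 5: P = [[1, 4, 5], [6, 8], [7]].
After inserting 2: P = [[1, 2, 5], [4, 8], [6], [7]].
After inserting 3: P = [[1, 2, 3], [4, 5], [6, 8], [7]].

The final insertion tableau P = [[1, 2, 3], [4, 5], [6, 8], [7]] has shape [3, 2, 2, 1].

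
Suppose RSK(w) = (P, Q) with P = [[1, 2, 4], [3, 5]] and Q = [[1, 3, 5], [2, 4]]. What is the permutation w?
3 1 5 2 4

Reverse the RSK construction: for i from n down to 1, find the cell of Q containing i, remove the entry at that cell from P, and reverse-bump it up through P; the value ejected from row 1 is w(i).

Step i=5: Q has 5 at row 1, column 3; remove that cell from P, ejecting 4. So w(5) = 4. P is now [[1, 2], [3, 5]].
Step i=4: Q has 4 at row 2, column 2; remove 5 from row 2 of P and reverse-bump: 5 enters row 1 and ejects 2. So w(4) = 2. P is now [[1, 5], [3]].
Step i=3: Q has 3 at row 1, column 2; remove that cell from P, ejecting 5. So w(3) = 5. P is now [[1], [3]].
Step i=2: Q has 2 at row 2, column 1; remove 3 from row 2 of P and reverse-bump: 3 enters row 1 and ejects 1. So w(2) = 1. P is now [[3]].
Step i=1: Q has 1 at row 1, column 1; remove that cell from P, ejecting 3. So w(1) = 3. P is now [].

So w = 3 1 5 2 4.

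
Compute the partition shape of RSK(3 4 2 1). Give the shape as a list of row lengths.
Row-insert each entry into an empty tableau.

After inserting 3: P = [[3]].
After inserting 4: P = [[3, 4]].
After inserting 2: P = [[2, 4], [3]].
After inserting 1: P = [[1, 4], [2], [3]].

The final insertion tableau P = [[1, 4], [2], [3]] has shape [2, 1, 1].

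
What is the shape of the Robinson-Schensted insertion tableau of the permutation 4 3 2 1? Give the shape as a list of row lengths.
Row-insert each entry into an empty tableau.

After inserting 4: P = [[4]].
After inserting 3: P = [[3], [4]].
After inserting 2: P = [[2], [3], [4]].
After inserting 1: P = [[1], [2], [3], [4]].

The final insertion tableau P = [[1], [2], [3], [4]] has shape [1, 1, 1, 1].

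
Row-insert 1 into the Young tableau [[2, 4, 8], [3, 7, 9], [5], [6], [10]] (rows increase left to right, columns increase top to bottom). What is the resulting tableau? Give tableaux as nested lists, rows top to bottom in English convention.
In row 1, 1 replaces 2 (the leftmost entry greater than 1); 2 is bumped to row 2. In row 2, 2 replaces 3 (the leftmost entry greater than 2); 3 is bumped to row 3. In row 3, 3 replaces 5 (the leftmost entry greater than 3); 5 is bumped to row 4. In row 4, 5 replaces 6 (the leftmost entry greater than 5); 6 is bumped to row 5. In row 5, 6 replaces 10 (the leftmost entry greater than 6); 10 is bumped to row 6. 10 starts a new row 6. The new tableau is [[1, 4, 8], [2, 7, 9], [3], [5], [6], [10]].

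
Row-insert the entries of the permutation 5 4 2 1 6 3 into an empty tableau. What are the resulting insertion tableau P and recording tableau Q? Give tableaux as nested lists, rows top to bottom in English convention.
Insert each entry of the permutation into P by Schensted row insertion, recording in Q the position of each new cell.

Insert 5: appended to row 1. P = [[5]].
Insert 4: 4 bumps 5 from row 1; 5 starts row 2. P = [[4], [5]].
Insert 2: 2 bumps 4 from row 1; 4 bumps 5 from row 2; 5 starts row 3. P = [[2], [4], [5]].
Insert 1: 1 bumps 2 from row 1; 2 bumps 4 from row 2; 4 bumps 5 from row 3; 5 starts row 4. P = [[1], [2], [4], [5]].
Insert 6: appended to row 1. P = [[1, 6], [2], [4], [5]].
Insert 3: 3 bumps 6 from row 1; 6 appends to row 2. P = [[1, 3], [2, 6], [4], [5]].

So P = [[1, 3], [2, 6], [4], [5]], Q = [[1, 5], [2, 6], [3], [4]].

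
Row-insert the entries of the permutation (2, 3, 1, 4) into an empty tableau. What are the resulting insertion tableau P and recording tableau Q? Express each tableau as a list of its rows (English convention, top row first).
P = [[1, 3, 4], [2]], Q = [[1, 2, 4], [3]]

Insert each entry of the permutation into P by Schensted row insertion, recording in Q the position of each new cell.

Insert 2: appended to row 1. P = [[2]].
Insert 3: appended to row 1. P = [[2, 3]].
Insert 1: 1 bumps 2 from row 1; 2 starts row 2. P = [[1, 3], [2]].
Insert 4: appended to row 1. P = [[1, 3, 4], [2]].

So P = [[1, 3, 4], [2]], Q = [[1, 2, 4], [3]].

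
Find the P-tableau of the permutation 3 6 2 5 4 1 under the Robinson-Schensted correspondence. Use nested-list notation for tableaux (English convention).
P = [[1, 4], [2, 5], [3], [6]]

Insert 3: appended to row 1. P = [[3]].
Insert 6: appended to row 1. P = [[3, 6]].
Insert 2: 2 bumps 3 from row 1; 3 starts row 2. P = [[2, 6], [3]].
Insert 5: 5 bumps 6 from row 1; 6 appends to row 2. P = [[2, 5], [3, 6]].
Insert 4: 4 bumps 5 from row 1; 5 bumps 6 from row 2; 6 starts row 3. P = [[2, 4], [3, 5], [6]].
Insert 1: 1 bumps 2 from row 1; 2 bumps 3 from row 2; 3 bumps 6 from row 3; 6 starts row 4. P = [[1, 4], [2, 5], [3], [6]].

So P = [[1, 4], [2, 5], [3], [6]].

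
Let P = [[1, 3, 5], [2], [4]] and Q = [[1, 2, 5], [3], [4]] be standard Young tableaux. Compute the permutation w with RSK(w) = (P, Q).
2 4 3 1 5

Reverse the RSK construction: for i from n down to 1, find the cell of Q containing i, remove the entry at that cell from P, and reverse-bump it up through P; the value ejected from row 1 is w(i).

Step i=5: Q has 5 at row 1, column 3; remove that cell from P, ejecting 5. So w(5) = 5. P is now [[1, 3], [2], [4]].
Step i=4: Q has 4 at row 3, column 1; remove 4 from row 3 of P and reverse-bump: 4 enters row 2 and ejects 2; 2 enters row 1 and ejects 1. So w(4) = 1. P is now [[2, 3], [4]].
Step i=3: Q has 3 at row 2, column 1; remove 4 from row 2 of P and reverse-bump: 4 enters row 1 and ejects 3. So w(3) = 3. P is now [[2, 4]].
Step i=2: Q has 2 at row 1, column 2; remove that cell from P, ejecting 4. So w(2) = 4. P is now [[2]].
Step i=1: Q has 1 at row 1, column 1; remove that cell from P, ejecting 2. So w(1) = 2. P is now [].

So w = 2 4 3 1 5.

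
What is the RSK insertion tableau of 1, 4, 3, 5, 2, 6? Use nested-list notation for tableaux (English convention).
Insert 1: appended to row 1. P = [[1]].
Insert 4: appended to row 1. P = [[1, 4]].
Insert 3: 3 bumps 4 from row 1; 4 starts row 2. P = [[1, 3], [4]].
Insert 5: appended to row 1. P = [[1, 3, 5], [4]].
Insert 2: 2 bumps 3 from row 1; 3 bumps 4 from row 2; 4 starts row 3. P = [[1, 2, 5], [3], [4]].
Insert 6: appended to row 1. P = [[1, 2, 5, 6], [3], [4]].

So P = [[1, 2, 5, 6], [3], [4]].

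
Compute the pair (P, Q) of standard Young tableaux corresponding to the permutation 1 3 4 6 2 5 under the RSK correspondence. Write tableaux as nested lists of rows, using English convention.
Insert each entry of the permutation into P by Schensted row insertion, recording in Q the position of each new cell.

Insert 1: appended to row 1. P = [[1]], Q = [[1]].
Insert 3: appended to row 1. P = [[1, 3]], Q = [[1, 2]].
Insert 4: appended to row 1. P = [[1, 3, 4]], Q = [[1, 2, 3]].
Insert 6: appended to row 1. P = [[1, 3, 4, 6]], Q = [[1, 2, 3, 4]].
Insert 2: 2 bumps 3 from row 1; 3 starts row 2. P = [[1, 2, 4, 6], [3]], Q = [[1, 2, 3, 4], [5]].
Insert 5: 5 bumps 6 from row 1; 6 appends to row 2. P = [[1, 2, 4, 5], [3, 6]], Q = [[1, 2, 3, 4], [5, 6]].

So P = [[1, 2, 4, 5], [3, 6]], Q = [[1, 2, 3, 4], [5, 6]].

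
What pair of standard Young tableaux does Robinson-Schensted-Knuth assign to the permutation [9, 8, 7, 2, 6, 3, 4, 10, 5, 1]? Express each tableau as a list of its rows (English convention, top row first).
P = [[1, 3, 4, 5], [2, 10], [6], [7], [8], [9]], Q = [[1, 5, 7, 8], [2, 9], [3], [4], [6], [10]]

Insert each entry of the permutation into P by Schensted row insertion, recording in Q the position of each new cell.

Insert 9: appended to row 1. P = [[9]], Q = [[1]].
Insert 8: 8 bumps 9 from row 1; 9 starts row 2. P = [[8], [9]], Q = [[1], [2]].
Insert 7: 7 bumps 8 from row 1; 8 bumps 9 from row 2; 9 starts row 3. P = [[7], [8], [9]], Q = [[1], [2], [3]].
Insert 2: 2 bumps 7 from row 1; 7 bumps 8 from row 2; 8 bumps 9 from row 3; 9 starts row 4. P = [[2], [7], [8], [9]], Q = [[1], [2], [3], [4]].
Insert 6: appended to row 1. P = [[2, 6], [7], [8], [9]], Q = [[1, 5], [2], [3], [4]].
Insert 3: 3 bumps 6 from row 1; 6 bumps 7 from row 2; 7 bumps 8 from row 3; 8 bumps 9 from row 4; 9 starts row 5. P = [[2, 3], [6], [7], [8], [9]], Q = [[1, 5], [2], [3], [4], [6]].
Insert 4: appended to row 1. P = [[2, 3, 4], [6], [7], [8], [9]], Q = [[1, 5, 7], [2], [3], [4], [6]].
Insert 10: appended to row 1. P = [[2, 3, 4, 10], [6], [7], [8], [9]], Q = [[1, 5, 7, 8], [2], [3], [4], [6]].
Insert 5: 5 bumps 10 from row 1; 10 appends to row 2. P = [[2, 3, 4, 5], [6, 10], [7], [8], [9]], Q = [[1, 5, 7, 8], [2, 9], [3], [4], [6]].
Insert 1: 1 bumps 2 from row 1; 2 bumps 6 from row 2; 6 bumps 7 from row 3; 7 bumps 8 from row 4; 8 bumps 9 from row 5; 9 starts row 6. P = [[1, 3, 4, 5], [2, 10], [6], [7], [8], [9]], Q = [[1, 5, 7, 8], [2, 9], [3], [4], [6], [10]].

So P = [[1, 3, 4, 5], [2, 10], [6], [7], [8], [9]], Q = [[1, 5, 7, 8], [2, 9], [3], [4], [6], [10]].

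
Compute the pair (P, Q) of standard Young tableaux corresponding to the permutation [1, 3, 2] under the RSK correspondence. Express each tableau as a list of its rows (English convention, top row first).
P = [[1, 2], [3]], Q = [[1, 2], [3]]

Insert each entry of the permutation into P by Schensted row insertion, recording in Q the position of each new cell.

After inserting 1: P = [[1]].
After inserting 3: P = [[1, 3]].
After inserting 2: P = [[1, 2], [3]].

So P = [[1, 2], [3]], Q = [[1, 2], [3]].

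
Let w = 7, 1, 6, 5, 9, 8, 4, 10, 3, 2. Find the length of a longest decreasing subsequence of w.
6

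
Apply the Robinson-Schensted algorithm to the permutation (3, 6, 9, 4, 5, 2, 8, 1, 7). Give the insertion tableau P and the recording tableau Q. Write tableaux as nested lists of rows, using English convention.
Insert each entry of the permutation into P by Schensted row insertion, recording in Q the position of each new cell.

Insert 3: appended to row 1. P = [[3]], Q = [[1]].
Insert 6: appended to row 1. P = [[3, 6]], Q = [[1, 2]].
Insert 9: appended to row 1. P = [[3, 6, 9]], Q = [[1, 2, 3]].
Insert 4: 4 bumps 6 from row 1; 6 starts row 2. P = [[3, 4, 9], [6]], Q = [[1, 2, 3], [4]].
Insert 5: 5 bumps 9 from row 1; 9 appends to row 2. P = [[3, 4, 5], [6, 9]], Q = [[1, 2, 3], [4, 5]].
Insert 2: 2 bumps 3 from row 1; 3 bumps 6 from row 2; 6 starts row 3. P = [[2, 4, 5], [3, 9], [6]], Q = [[1, 2, 3], [4, 5], [6]].
Insert 8: appended to row 1. P = [[2, 4, 5, 8], [3, 9], [6]], Q = [[1, 2, 3, 7], [4, 5], [6]].
Insert 1: 1 bumps 2 from row 1; 2 bumps 3 from row 2; 3 bumps 6 from row 3; 6 starts row 4. P = [[1, 4, 5, 8], [2, 9], [3], [6]], Q = [[1, 2, 3, 7], [4, 5], [6], [8]].
Insert 7: 7 bumps 8 from row 1; 8 bumps 9 from row 2; 9 appends to row 3. P = [[1, 4, 5, 7], [2, 8], [3, 9], [6]], Q = [[1, 2, 3, 7], [4, 5], [6, 9], [8]].

So P = [[1, 4, 5, 7], [2, 8], [3, 9], [6]], Q = [[1, 2, 3, 7], [4, 5], [6, 9], [8]].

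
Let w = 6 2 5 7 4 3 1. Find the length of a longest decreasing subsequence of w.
5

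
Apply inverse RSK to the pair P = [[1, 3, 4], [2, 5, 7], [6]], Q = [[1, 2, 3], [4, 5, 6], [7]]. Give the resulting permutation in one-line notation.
Reverse the RSK construction: for i from n down to 1, find the cell of Q containing i, remove the entry at that cell from P, and reverse-bump it up through P; the value ejected from row 1 is w(i).

Step i=7: Q has 7 at row 3, column 1; remove 6 from row 3 of P and reverse-bump: 6 enters row 2 and ejects 5; 5 enters row 1 and ejects 4. So w(7) = 4. P is now [[1, 3, 5], [2, 6, 7]].
Step i=6: Q has 6 at row 2, column 3; remove 7 from row 2 of P and reverse-bump: 7 enters row 1 and ejects 5. So w(6) = 5. P is now [[1, 3, 7], [2, 6]].
Step i=5: Q has 5 at row 2, column 2; remove 6 from row 2 of P and reverse-bump: 6 enters row 1 and ejects 3. So w(5) = 3. P is now [[1, 6, 7], [2]].
Step i=4: Q has 4 at row 2, column 1; remove 2 from row 2 of P and reverse-bump: 2 enters row 1 and ejects 1. So w(4) = 1. P is now [[2, 6, 7]].
Step i=3: Q has 3 at row 1, column 3; remove that cell from P, ejecting 7. So w(3) = 7. P is now [[2, 6]].
Step i=2: Q has 2 at row 1, column 2; remove that cell from P, ejecting 6. So w(2) = 6. P is now [[2]].
Step i=1: Q has 1 at row 1, column 1; remove that cell from P, ejecting 2. So w(1) = 2. P is now [].

So w = 2 6 7 1 3 5 4.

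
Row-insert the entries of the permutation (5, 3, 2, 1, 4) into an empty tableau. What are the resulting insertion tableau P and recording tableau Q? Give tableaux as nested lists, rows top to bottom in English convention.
Insert each entry of the permutation into P by Schensted row insertion, recording in Q the position of each new cell.

After inserting 5: P = [[5]].
After inserting 3: P = [[3], [5]].
After inserting 2: P = [[2], [3], [5]].
After inserting 1: P = [[1], [2], [3], [5]].
After inserting 4: P = [[1, 4], [2], [3], [5]].

So P = [[1, 4], [2], [3], [5]], Q = [[1, 5], [2], [3], [4]].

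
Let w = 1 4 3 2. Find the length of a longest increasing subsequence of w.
2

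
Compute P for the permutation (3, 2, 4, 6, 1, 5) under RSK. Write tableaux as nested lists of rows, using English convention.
Insert 3: appended to row 1. P = [[3]].
Insert 2: 2 bumps 3 from row 1; 3 starts row 2. P = [[2], [3]].
Insert 4: appended to row 1. P = [[2, 4], [3]].
Insert 6: appended to row 1. P = [[2, 4, 6], [3]].
Insert 1: 1 bumps 2 from row 1; 2 bumps 3 from row 2; 3 starts row 3. P = [[1, 4, 6], [2], [3]].
Insert 5: 5 bumps 6 from row 1; 6 appends to row 2. P = [[1, 4, 5], [2, 6], [3]].

So P = [[1, 4, 5], [2, 6], [3]].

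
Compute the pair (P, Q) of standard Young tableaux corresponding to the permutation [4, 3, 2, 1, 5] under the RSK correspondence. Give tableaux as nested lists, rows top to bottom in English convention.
Insert each entry of the permutation into P by Schensted row insertion, recording in Q the position of each new cell.

Insert 4: appended to row 1. P = [[4]].
Insert 3: 3 bumps 4 from row 1; 4 starts row 2. P = [[3], [4]].
Insert 2: 2 bumps 3 from row 1; 3 bumps 4 from row 2; 4 starts row 3. P = [[2], [3], [4]].
Insert 1: 1 bumps 2 from row 1; 2 bumps 3 from row 2; 3 bumps 4 from row 3; 4 starts row 4. P = [[1], [2], [3], [4]].
Insert 5: appended to row 1. P = [[1, 5], [2], [3], [4]].

So P = [[1, 5], [2], [3], [4]], Q = [[1, 5], [2], [3], [4]].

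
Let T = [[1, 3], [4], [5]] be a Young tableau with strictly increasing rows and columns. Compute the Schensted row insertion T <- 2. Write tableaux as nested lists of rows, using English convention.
[[1, 2], [3], [4], [5]]

In row 1, 2 replaces 3 (the leftmost entry greater than 2); 3 is bumped to row 2. In row 2, 3 replaces 4 (the leftmost entry greater than 3); 4 is bumped to row 3. In row 3, 4 replaces 5 (the leftmost entry greater than 4); 5 is bumped to row 4. 5 starts a new row 4. The new tableau is [[1, 2], [3], [4], [5]].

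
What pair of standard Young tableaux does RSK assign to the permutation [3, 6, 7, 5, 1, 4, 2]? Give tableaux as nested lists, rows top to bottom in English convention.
P = [[1, 2, 7], [3, 4], [5], [6]], Q = [[1, 2, 3], [4, 6], [5], [7]]

Insert each entry of the permutation into P by Schensted row insertion, recording in Q the position of each new cell.

Insert 3: appended to row 1. P = [[3]].
Insert 6: appended to row 1. P = [[3, 6]].
Insert 7: appended to row 1. P = [[3, 6, 7]].
Insert 5: 5 bumps 6 from row 1; 6 starts row 2. P = [[3, 5, 7], [6]].
Insert 1: 1 bumps 3 from row 1; 3 bumps 6 from row 2; 6 starts row 3. P = [[1, 5, 7], [3], [6]].
Insert 4: 4 bumps 5 from row 1; 5 appends to row 2. P = [[1, 4, 7], [3, 5], [6]].
Insert 2: 2 bumps 4 from row 1; 4 bumps 5 from row 2; 5 bumps 6 from row 3; 6 starts row 4. P = [[1, 2, 7], [3, 4], [5], [6]].

So P = [[1, 2, 7], [3, 4], [5], [6]], Q = [[1, 2, 3], [4, 6], [5], [7]].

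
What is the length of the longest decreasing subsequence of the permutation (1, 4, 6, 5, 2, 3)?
3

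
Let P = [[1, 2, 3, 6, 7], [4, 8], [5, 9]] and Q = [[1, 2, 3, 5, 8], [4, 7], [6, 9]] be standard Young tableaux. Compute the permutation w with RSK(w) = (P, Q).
Reverse the RSK construction: for i from n down to 1, find the cell of Q containing i, remove the entry at that cell from P, and reverse-bump it up through P; the value ejected from row 1 is w(i).

Step i=9: Q has 9 at row 3, column 2; remove 9 from row 3 of P and reverse-bump: 9 enters row 2 and ejects 8; 8 enters row 1 and ejects 7. So w(9) = 7. P is now [[1, 2, 3, 6, 8], [4, 9], [5]].
Step i=8: Q has 8 at row 1, column 5; remove that cell from P, ejecting 8. So w(8) = 8. P is now [[1, 2, 3, 6], [4, 9], [5]].
Step i=7: Q has 7 at row 2, column 2; remove 9 from row 2 of P and reverse-bump: 9 enters row 1 and ejects 6. So w(7) = 6. P is now [[1, 2, 3, 9], [4], [5]].
Step i=6: Q has 6 at row 3, column 1; remove 5 from row 3 of P and reverse-bump: 5 enters row 2 and ejects 4; 4 enters row 1 and ejects 3. So w(6) = 3. P is now [[1, 2, 4, 9], [5]].
Step i=5: Q has 5 at row 1, column 4; remove that cell from P, ejecting 9. So w(5) = 9. P is now [[1, 2, 4], [5]].
Step i=4: Q has 4 at row 2, column 1; remove 5 from row 2 of P and reverse-bump: 5 enters row 1 and ejects 4. So w(4) = 4. P is now [[1, 2, 5]].
Step i=3: Q has 3 at row 1, column 3; remove that cell from P, ejecting 5. So w(3) = 5. P is now [[1, 2]].
Step i=2: Q has 2 at row 1, column 2; remove that cell from P, ejecting 2. So w(2) = 2. P is now [[1]].
Step i=1: Q has 1 at row 1, column 1; remove that cell from P, ejecting 1. So w(1) = 1. P is now [].

So w = 1 2 5 4 9 3 6 8 7.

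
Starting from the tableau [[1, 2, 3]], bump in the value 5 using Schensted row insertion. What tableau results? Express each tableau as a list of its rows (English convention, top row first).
5 is larger than every entry of row 1, so it is appended to row 1. The new tableau is [[1, 2, 3, 5]].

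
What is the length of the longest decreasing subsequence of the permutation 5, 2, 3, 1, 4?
3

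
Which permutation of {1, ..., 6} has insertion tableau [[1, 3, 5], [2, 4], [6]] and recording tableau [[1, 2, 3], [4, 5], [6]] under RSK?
Reverse the RSK construction: for i from n down to 1, find the cell of Q containing i, remove the entry at that cell from P, and reverse-bump it up through P; the value ejected from row 1 is w(i).

Step i=6: Q has 6 at row 3, column 1; remove 6 from row 3 of P and reverse-bump: 6 enters row 2 and ejects 4; 4 enters row 1 and ejects 3. So w(6) = 3. P is now [[1, 4, 5], [2, 6]].
Step i=5: Q has 5 at row 2, column 2; remove 6 from row 2 of P and reverse-bump: 6 enters row 1 and ejects 5. So w(5) = 5. P is now [[1, 4, 6], [2]].
Step i=4: Q has 4 at row 2, column 1; remove 2 from row 2 of P and reverse-bump: 2 enters row 1 and ejects 1. So w(4) = 1. P is now [[2, 4, 6]].
Step i=3: Q has 3 at row 1, column 3; remove that cell from P, ejecting 6. So w(3) = 6. P is now [[2, 4]].
Step i=2: Q has 2 at row 1, column 2; remove that cell from P, ejecting 4. So w(2) = 4. P is now [[2]].
Step i=1: Q has 1 at row 1, column 1; remove that cell from P, ejecting 2. So w(1) = 2. P is now [].

So w = 2 4 6 1 5 3.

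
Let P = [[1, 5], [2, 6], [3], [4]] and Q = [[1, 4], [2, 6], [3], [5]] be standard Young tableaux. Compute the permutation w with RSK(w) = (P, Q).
Reverse the RSK construction: for i from n down to 1, find the cell of Q containing i, remove the entry at that cell from P, and reverse-bump it up through P; the value ejected from row 1 is w(i).

Step i=6: Q has 6 at row 2, column 2; remove 6 from row 2 of P and reverse-bump: 6 enters row 1 and ejects 5. So w(6) = 5. P is now [[1, 6], [2], [3], [4]].
Step i=5: Q has 5 at row 4, column 1; remove 4 from row 4 of P and reverse-bump: 4 enters row 3 and ejects 3; 3 enters row 2 and ejects 2; 2 enters row 1 and ejects 1. So w(5) = 1. P is now [[2, 6], [3], [4]].
Step i=4: Q has 4 at row 1, column 2; remove that cell from P, ejecting 6. So w(4) = 6. P is now [[2], [3], [4]].
Step i=3: Q has 3 at row 3, column 1; remove 4 from row 3 of P and reverse-bump: 4 enters row 2 and ejects 3; 3 enters row 1 and ejects 2. So w(3) = 2. P is now [[3], [4]].
Step i=2: Q has 2 at row 2, column 1; remove 4 from row 2 of P and reverse-bump: 4 enters row 1 and ejects 3. So w(2) = 3. P is now [[4]].
Step i=1: Q has 1 at row 1, column 1; remove that cell from P, ejecting 4. So w(1) = 4. P is now [].

So w = 4 3 2 6 1 5.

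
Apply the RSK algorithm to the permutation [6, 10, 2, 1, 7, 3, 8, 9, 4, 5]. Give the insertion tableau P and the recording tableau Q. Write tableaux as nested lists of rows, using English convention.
P = [[1, 3, 4, 5], [2, 7, 8, 9], [6, 10]], Q = [[1, 2, 7, 8], [3, 5, 9, 10], [4, 6]]

Insert each entry of the permutation into P by Schensted row insertion, recording in Q the position of each new cell.

Insert 6: appended to row 1. P = [[6]], Q = [[1]].
Insert 10: appended to row 1. P = [[6, 10]], Q = [[1, 2]].
Insert 2: 2 bumps 6 from row 1; 6 starts row 2. P = [[2, 10], [6]], Q = [[1, 2], [3]].
Insert 1: 1 bumps 2 from row 1; 2 bumps 6 from row 2; 6 starts row 3. P = [[1, 10], [2], [6]], Q = [[1, 2], [3], [4]].
Insert 7: 7 bumps 10 from row 1; 10 appends to row 2. P = [[1, 7], [2, 10], [6]], Q = [[1, 2], [3, 5], [4]].
Insert 3: 3 bumps 7 from row 1; 7 bumps 10 from row 2; 10 appends to row 3. P = [[1, 3], [2, 7], [6, 10]], Q = [[1, 2], [3, 5], [4, 6]].
Insert 8: appended to row 1. P = [[1, 3, 8], [2, 7], [6, 10]], Q = [[1, 2, 7], [3, 5], [4, 6]].
Insert 9: appended to row 1. P = [[1, 3, 8, 9], [2, 7], [6, 10]], Q = [[1, 2, 7, 8], [3, 5], [4, 6]].
Insert 4: 4 bumps 8 from row 1; 8 appends to row 2. P = [[1, 3, 4, 9], [2, 7, 8], [6, 10]], Q = [[1, 2, 7, 8], [3, 5, 9], [4, 6]].
Insert 5: 5 bumps 9 from row 1; 9 appends to row 2. P = [[1, 3, 4, 5], [2, 7, 8, 9], [6, 10]], Q = [[1, 2, 7, 8], [3, 5, 9, 10], [4, 6]].

So P = [[1, 3, 4, 5], [2, 7, 8, 9], [6, 10]], Q = [[1, 2, 7, 8], [3, 5, 9, 10], [4, 6]].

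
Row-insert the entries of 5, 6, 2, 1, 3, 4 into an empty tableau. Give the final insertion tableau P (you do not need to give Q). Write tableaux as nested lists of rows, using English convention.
P = [[1, 3, 4], [2, 6], [5]]

After inserting 5: P = [[5]].
After inserting 6: P = [[5, 6]].
After inserting 2: P = [[2, 6], [5]].
After inserting 1: P = [[1, 6], [2], [5]].
After inserting 3: P = [[1, 3], [2, 6], [5]].
After inserting 4: P = [[1, 3, 4], [2, 6], [5]].

So P = [[1, 3, 4], [2, 6], [5]].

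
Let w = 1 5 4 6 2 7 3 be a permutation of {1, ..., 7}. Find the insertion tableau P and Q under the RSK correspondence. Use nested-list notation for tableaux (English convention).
P = [[1, 2, 3, 7], [4, 6], [5]], Q = [[1, 2, 4, 6], [3, 7], [5]]

Insert each entry of the permutation into P by Schensted row insertion, recording in Q the position of each new cell.

Insert 1: appended to row 1. P = [[1]].
Insert 5: appended to row 1. P = [[1, 5]].
Insert 4: 4 bumps 5 from row 1; 5 starts row 2. P = [[1, 4], [5]].
Insert 6: appended to row 1. P = [[1, 4, 6], [5]].
Insert 2: 2 bumps 4 from row 1; 4 bumps 5 from row 2; 5 starts row 3. P = [[1, 2, 6], [4], [5]].
Insert 7: appended to row 1. P = [[1, 2, 6, 7], [4], [5]].
Insert 3: 3 bumps 6 from row 1; 6 appends to row 2. P = [[1, 2, 3, 7], [4, 6], [5]].

So P = [[1, 2, 3, 7], [4, 6], [5]], Q = [[1, 2, 4, 6], [3, 7], [5]].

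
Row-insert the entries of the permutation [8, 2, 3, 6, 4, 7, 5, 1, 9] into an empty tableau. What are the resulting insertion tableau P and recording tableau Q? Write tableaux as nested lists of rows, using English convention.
P = [[1, 3, 4, 5, 9], [2, 7], [6], [8]], Q = [[1, 3, 4, 6, 9], [2, 7], [5], [8]]

Insert each entry of the permutation into P by Schensted row insertion, recording in Q the position of each new cell.

Insert 8: appended to row 1. P = [[8]].
Insert 2: 2 bumps 8 from row 1; 8 starts row 2. P = [[2], [8]].
Insert 3: appended to row 1. P = [[2, 3], [8]].
Insert 6: appended to row 1. P = [[2, 3, 6], [8]].
Insert 4: 4 bumps 6 from row 1; 6 bumps 8 from row 2; 8 starts row 3. P = [[2, 3, 4], [6], [8]].
Insert 7: appended to row 1. P = [[2, 3, 4, 7], [6], [8]].
Insert 5: 5 bumps 7 from row 1; 7 appends to row 2. P = [[2, 3, 4, 5], [6, 7], [8]].
Insert 1: 1 bumps 2 from row 1; 2 bumps 6 from row 2; 6 bumps 8 from row 3; 8 starts row 4. P = [[1, 3, 4, 5], [2, 7], [6], [8]].
Insert 9: appended to row 1. P = [[1, 3, 4, 5, 9], [2, 7], [6], [8]].

So P = [[1, 3, 4, 5, 9], [2, 7], [6], [8]], Q = [[1, 3, 4, 6, 9], [2, 7], [5], [8]].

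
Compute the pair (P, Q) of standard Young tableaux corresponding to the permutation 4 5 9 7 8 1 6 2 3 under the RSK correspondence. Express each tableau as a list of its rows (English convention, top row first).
P = [[1, 2, 3, 8], [4, 5, 6], [7], [9]], Q = [[1, 2, 3, 5], [4, 7, 9], [6], [8]]

Insert each entry of the permutation into P by Schensted row insertion, recording in Q the position of each new cell.

Insert 4: appended to row 1. P = [[4]].
Insert 5: appended to row 1. P = [[4, 5]].
Insert 9: appended to row 1. P = [[4, 5, 9]].
Insert 7: 7 bumps 9 from row 1; 9 starts row 2. P = [[4, 5, 7], [9]].
Insert 8: appended to row 1. P = [[4, 5, 7, 8], [9]].
Insert 1: 1 bumps 4 from row 1; 4 bumps 9 from row 2; 9 starts row 3. P = [[1, 5, 7, 8], [4], [9]].
Insert 6: 6 bumps 7 from row 1; 7 appends to row 2. P = [[1, 5, 6, 8], [4, 7], [9]].
Insert 2: 2 bumps 5 from row 1; 5 bumps 7 from row 2; 7 bumps 9 from row 3; 9 starts row 4. P = [[1, 2, 6, 8], [4, 5], [7], [9]].
Insert 3: 3 bumps 6 from row 1; 6 appends to row 2. P = [[1, 2, 3, 8], [4, 5, 6], [7], [9]].

So P = [[1, 2, 3, 8], [4, 5, 6], [7], [9]], Q = [[1, 2, 3, 5], [4, 7, 9], [6], [8]].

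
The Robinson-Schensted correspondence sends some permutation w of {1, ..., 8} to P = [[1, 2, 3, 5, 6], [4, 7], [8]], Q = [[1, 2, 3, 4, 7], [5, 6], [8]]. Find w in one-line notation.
1 2 4 8 3 5 7 6

Reverse RSK: for i = n, n-1, ..., 1, locate i in Q, remove the corresponding corner cell from P, and reverse-bump its entry up through P; the value ejected from row 1 is w(i).

So w = 1 2 4 8 3 5 7 6.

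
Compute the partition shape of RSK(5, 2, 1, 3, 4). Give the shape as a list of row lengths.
[3, 1, 1]

Row-insert each entry into an empty tableau.

After inserting 5: P = [[5]].
After inserting 2: P = [[2], [5]].
After inserting 1: P = [[1], [2], [5]].
After inserting 3: P = [[1, 3], [2], [5]].
After inserting 4: P = [[1, 3, 4], [2], [5]].

The final insertion tableau P = [[1, 3, 4], [2], [5]] has shape [3, 1, 1].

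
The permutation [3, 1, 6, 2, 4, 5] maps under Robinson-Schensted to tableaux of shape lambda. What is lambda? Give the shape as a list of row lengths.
[4, 2]

Row-insert each entry into an empty tableau.

After inserting 3: P = [[3]].
After inserting 1: P = [[1], [3]].
After inserting 6: P = [[1, 6], [3]].
After inserting 2: P = [[1, 2], [3, 6]].
After inserting 4: P = [[1, 2, 4], [3, 6]].
After inserting 5: P = [[1, 2, 4, 5], [3, 6]].

The final insertion tableau P = [[1, 2, 4, 5], [3, 6]] has shape [4, 2].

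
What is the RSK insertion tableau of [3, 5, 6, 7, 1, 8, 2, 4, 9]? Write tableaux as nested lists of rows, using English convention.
Insert 3: appended to row 1. P = [[3]].
Insert 5: appended to row 1. P = [[3, 5]].
Insert 6: appended to row 1. P = [[3, 5, 6]].
Insert 7: appended to row 1. P = [[3, 5, 6, 7]].
Insert 1: 1 bumps 3 from row 1; 3 starts row 2. P = [[1, 5, 6, 7], [3]].
Insert 8: appended to row 1. P = [[1, 5, 6, 7, 8], [3]].
Insert 2: 2 bumps 5 from row 1; 5 appends to row 2. P = [[1, 2, 6, 7, 8], [3, 5]].
Insert 4: 4 bumps 6 from row 1; 6 appends to row 2. P = [[1, 2, 4, 7, 8], [3, 5, 6]].
Insert 9: appended to row 1. P = [[1, 2, 4, 7, 8, 9], [3, 5, 6]].

So P = [[1, 2, 4, 7, 8, 9], [3, 5, 6]].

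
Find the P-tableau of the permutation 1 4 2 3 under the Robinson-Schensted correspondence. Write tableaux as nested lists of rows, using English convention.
Insert 1: appended to row 1. P = [[1]].
Insert 4: appended to row 1. P = [[1, 4]].
Insert 2: 2 bumps 4 from row 1; 4 starts row 2. P = [[1, 2], [4]].
Insert 3: appended to row 1. P = [[1, 2, 3], [4]].

So P = [[1, 2, 3], [4]].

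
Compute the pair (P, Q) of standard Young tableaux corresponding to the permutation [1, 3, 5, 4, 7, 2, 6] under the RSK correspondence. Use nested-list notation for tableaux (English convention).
P = [[1, 2, 4, 6], [3, 7], [5]], Q = [[1, 2, 3, 5], [4, 7], [6]]

Insert each entry of the permutation into P by Schensted row insertion, recording in Q the position of each new cell.

After inserting 1: P = [[1]].
After inserting 3: P = [[1, 3]].
After inserting 5: P = [[1, 3, 5]].
After inserting 4: P = [[1, 3, 4], [5]].
After inserting 7: P = [[1, 3, 4, 7], [5]].
After inserting 2: P = [[1, 2, 4, 7], [3], [5]].
After inserting 6: P = [[1, 2, 4, 6], [3, 7], [5]].

So P = [[1, 2, 4, 6], [3, 7], [5]], Q = [[1, 2, 3, 5], [4, 7], [6]].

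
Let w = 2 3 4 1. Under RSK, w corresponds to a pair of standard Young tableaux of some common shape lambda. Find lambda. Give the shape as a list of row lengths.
Row-insert each entry into an empty tableau.

After inserting 2: P = [[2]].
After inserting 3: P = [[2, 3]].
After inserting 4: P = [[2, 3, 4]].
After inserting 1: P = [[1, 3, 4], [2]].

The final insertion tableau P = [[1, 3, 4], [2]] has shape [3, 1].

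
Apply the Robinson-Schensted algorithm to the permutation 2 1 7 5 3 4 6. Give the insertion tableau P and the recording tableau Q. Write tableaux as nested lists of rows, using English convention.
P = [[1, 3, 4, 6], [2, 5], [7]], Q = [[1, 3, 6, 7], [2, 4], [5]]

Insert each entry of the permutation into P by Schensted row insertion, recording in Q the position of each new cell.

Insert 2: appended to row 1. P = [[2]], Q = [[1]].
Insert 1: 1 bumps 2 from row 1; 2 starts row 2. P = [[1], [2]], Q = [[1], [2]].
Insert 7: appended to row 1. P = [[1, 7], [2]], Q = [[1, 3], [2]].
Insert 5: 5 bumps 7 from row 1; 7 appends to row 2. P = [[1, 5], [2, 7]], Q = [[1, 3], [2, 4]].
Insert 3: 3 bumps 5 from row 1; 5 bumps 7 from row 2; 7 starts row 3. P = [[1, 3], [2, 5], [7]], Q = [[1, 3], [2, 4], [5]].
Insert 4: appended to row 1. P = [[1, 3, 4], [2, 5], [7]], Q = [[1, 3, 6], [2, 4], [5]].
Insert 6: appended to row 1. P = [[1, 3, 4, 6], [2, 5], [7]], Q = [[1, 3, 6, 7], [2, 4], [5]].

So P = [[1, 3, 4, 6], [2, 5], [7]], Q = [[1, 3, 6, 7], [2, 4], [5]].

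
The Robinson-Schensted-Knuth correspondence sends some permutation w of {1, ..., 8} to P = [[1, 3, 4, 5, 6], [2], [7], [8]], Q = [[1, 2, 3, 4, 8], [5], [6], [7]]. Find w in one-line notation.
Reverse the RSK construction: for i from n down to 1, find the cell of Q containing i, remove the entry at that cell from P, and reverse-bump it up through P; the value ejected from row 1 is w(i).

Step i=8: Q has 8 at row 1, column 5; remove that cell from P, ejecting 6. So w(8) = 6. P is now [[1, 3, 4, 5], [2], [7], [8]].
Step i=7: Q has 7 at row 4, column 1; remove 8 from row 4 of P and reverse-bump: 8 enters row 3 and ejects 7; 7 enters row 2 and ejects 2; 2 enters row 1 and ejects 1. So w(7) = 1. P is now [[2, 3, 4, 5], [7], [8]].
Step i=6: Q has 6 at row 3, column 1; remove 8 from row 3 of P and reverse-bump: 8 enters row 2 and ejects 7; 7 enters row 1 and ejects 5. So w(6) = 5. P is now [[2, 3, 4, 7], [8]].
Step i=5: Q has 5 at row 2, column 1; remove 8 from row 2 of P and reverse-bump: 8 enters row 1 and ejects 7. So w(5) = 7. P is now [[2, 3, 4, 8]].
Step i=4: Q has 4 at row 1, column 4; remove that cell from P, ejecting 8. So w(4) = 8. P is now [[2, 3, 4]].
Step i=3: Q has 3 at row 1, column 3; remove that cell from P, ejecting 4. So w(3) = 4. P is now [[2, 3]].
Step i=2: Q has 2 at row 1, column 2; remove that cell from P, ejecting 3. So w(2) = 3. P is now [[2]].
Step i=1: Q has 1 at row 1, column 1; remove that cell from P, ejecting 2. So w(1) = 2. P is now [].

So w = 2 3 4 8 7 5 1 6.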